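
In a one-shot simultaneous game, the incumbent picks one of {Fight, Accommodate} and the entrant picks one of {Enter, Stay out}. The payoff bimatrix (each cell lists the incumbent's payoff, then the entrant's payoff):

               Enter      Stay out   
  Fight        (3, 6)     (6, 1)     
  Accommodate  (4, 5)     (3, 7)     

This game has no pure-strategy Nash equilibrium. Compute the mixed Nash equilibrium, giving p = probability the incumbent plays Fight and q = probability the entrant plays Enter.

p = 2/7, q = 3/4

In a mixed equilibrium the entrant is indifferent between Enter and Stay out; this condition fixes p.
  the entrant's payoff to Enter: p·6 + (1−p)·5 = p + 5
  the entrant's payoff to Stay out: p·1 + (1−p)·7 = -6p + 7
  p + 5 = -6p + 7  ⇒  7p = 2  ⇒  p = 2/7.
Set the incumbent's expected payoff from Fight equal to that from Accommodate:
  the incumbent's expected payoff from Fight: q·3 + (1−q)·6 = -3q + 6
  the incumbent's expected payoff from Accommodate: q·4 + (1−q)·3 = q + 3
  -3q + 6 = q + 3  ⇒  -4q = -3  ⇒  q = 3/4.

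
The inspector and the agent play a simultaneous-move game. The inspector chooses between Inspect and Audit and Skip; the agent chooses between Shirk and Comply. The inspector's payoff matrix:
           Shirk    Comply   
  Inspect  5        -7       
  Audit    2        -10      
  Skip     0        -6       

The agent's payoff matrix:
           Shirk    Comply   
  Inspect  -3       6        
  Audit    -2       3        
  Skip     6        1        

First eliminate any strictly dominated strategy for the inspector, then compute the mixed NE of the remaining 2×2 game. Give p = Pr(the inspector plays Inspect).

The inspector's strategy Audit is strictly dominated by Inspect: 5 > 2 and -7 > -10. Eliminate Audit.
The agent's indifference between Shirk and Comply determines the inspector's mixing probability p:
  the agent's payoff from Shirk: p·(-3) + (1−p)·6 = -9p + 6
  the agent's payoff from Comply: p·6 + (1−p)·1 = 5p + 1
  -9p + 6 = 5p + 1  ⇒  -14p = -5  ⇒  p = 5/14.

p = 5/14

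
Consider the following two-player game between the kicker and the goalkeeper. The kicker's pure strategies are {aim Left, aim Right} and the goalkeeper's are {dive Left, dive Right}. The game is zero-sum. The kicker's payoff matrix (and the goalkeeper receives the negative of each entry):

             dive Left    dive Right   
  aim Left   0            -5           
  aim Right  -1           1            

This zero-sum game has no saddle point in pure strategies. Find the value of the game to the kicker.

For the kicker to be willing to mix, the kicker must be indifferent between aim Left and aim Right, which pins down the goalkeeper's mix.
  the kicker's payoff to aim Left: q·0 + (1−q)·(-5) = 5q - 5
  the kicker's payoff to aim Right: q·(-1) + (1−q)·1 = -2q + 1
  5q - 5 = -2q + 1  ⇒  7q = 6  ⇒  q = 6/7.
The value is the kicker's expected payoff against this mix (using aim Left): (6/7)·0 + (1/7)·(-5) = -5/7.

v = -5/7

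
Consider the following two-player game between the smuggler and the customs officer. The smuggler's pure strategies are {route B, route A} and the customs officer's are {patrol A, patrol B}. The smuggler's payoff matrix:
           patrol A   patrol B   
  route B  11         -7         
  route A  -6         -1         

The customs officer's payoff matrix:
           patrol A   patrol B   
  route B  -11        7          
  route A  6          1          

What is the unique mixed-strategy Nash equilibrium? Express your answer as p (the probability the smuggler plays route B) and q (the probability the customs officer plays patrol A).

p = 5/23, q = 6/23

For the customs officer to be willing to mix, the customs officer must be indifferent between patrol A and patrol B, which pins down the smuggler's mix.
  the customs officer's payoff from patrol A: p·(-11) + (1−p)·6 = -17p + 6
  the customs officer's payoff from patrol B: p·7 + (1−p)·1 = 6p + 1
  -17p + 6 = 6p + 1  ⇒  -23p = -5  ⇒  p = 5/23.
Set the smuggler's expected payoff from route B equal to that from route A:
  the smuggler's payoff from route B: q·11 + (1−q)·(-7) = 18q - 7
  the smuggler's payoff from route A: q·(-6) + (1−q)·(-1) = -5q - 1
  18q - 7 = -5q - 1  ⇒  23q = 6  ⇒  q = 6/23.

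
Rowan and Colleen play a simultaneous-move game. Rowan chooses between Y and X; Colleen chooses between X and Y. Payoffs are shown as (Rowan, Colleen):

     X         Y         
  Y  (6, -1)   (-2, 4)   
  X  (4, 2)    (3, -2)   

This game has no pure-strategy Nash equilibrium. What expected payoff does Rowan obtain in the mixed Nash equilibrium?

Rowan's indifference between Y and X determines Colleen's mixing probability q:
  Rowan's payoff to Y: q·6 + (1−q)·(-2) = 8q - 2
  Rowan's payoff to X: q·4 + (1−q)·3 = q + 3
  8q - 2 = q + 3  ⇒  7q = 5  ⇒  q = 5/7.
At equilibrium Rowan is indifferent across rows, so Rowan's payoff equals the payoff from Y: (5/7)·6 + (2/7)·(-2) = 26/7.

26/7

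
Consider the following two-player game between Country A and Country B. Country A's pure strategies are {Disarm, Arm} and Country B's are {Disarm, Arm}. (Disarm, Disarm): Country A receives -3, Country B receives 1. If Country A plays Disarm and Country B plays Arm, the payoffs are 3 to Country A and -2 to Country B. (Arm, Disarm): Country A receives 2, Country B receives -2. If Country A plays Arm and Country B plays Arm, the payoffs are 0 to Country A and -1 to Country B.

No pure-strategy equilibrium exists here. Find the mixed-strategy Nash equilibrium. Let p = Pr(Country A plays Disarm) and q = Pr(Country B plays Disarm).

Country B's indifference between Disarm and Arm determines Country A's mixing probability p:
  Country B's payoff from Disarm: p·1 + (1−p)·(-2) = 3p - 2
  Country B's payoff from Arm: p·(-2) + (1−p)·(-1) = -p - 1
  3p - 2 = -p - 1  ⇒  4p = 1  ⇒  p = 1/4.
In a mixed equilibrium Country A is indifferent between Disarm and Arm; this condition fixes q.
  Country A's payoff to Disarm: q·(-3) + (1−q)·3 = -6q + 3
  Country A's payoff to Arm: q·2 + (1−q)·0 = 2q
  -6q + 3 = 2q  ⇒  -8q = -3  ⇒  q = 3/8.

p = 1/4, q = 3/8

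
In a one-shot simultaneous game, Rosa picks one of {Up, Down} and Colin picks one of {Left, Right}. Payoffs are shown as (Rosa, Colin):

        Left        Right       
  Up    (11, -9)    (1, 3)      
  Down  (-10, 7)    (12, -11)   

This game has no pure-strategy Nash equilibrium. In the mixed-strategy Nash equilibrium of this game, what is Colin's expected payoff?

-13/5

In a mixed equilibrium Colin is indifferent between Left and Right; this condition fixes p.
  Colin's payoff to Left: p·(-9) + (1−p)·7 = -16p + 7
  Colin's payoff to Right: p·3 + (1−p)·(-11) = 14p - 11
  -16p + 7 = 14p - 11  ⇒  -30p = -18  ⇒  p = 3/5.
At equilibrium Colin is indifferent across columns, so Colin's payoff equals the payoff from Left: (3/5)·(-9) + (2/5)·7 = -13/5.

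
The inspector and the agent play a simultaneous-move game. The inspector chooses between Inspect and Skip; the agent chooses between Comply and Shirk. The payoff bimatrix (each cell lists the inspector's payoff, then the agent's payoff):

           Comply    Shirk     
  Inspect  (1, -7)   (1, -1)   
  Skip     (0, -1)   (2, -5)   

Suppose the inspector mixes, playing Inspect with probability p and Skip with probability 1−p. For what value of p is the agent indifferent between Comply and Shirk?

In a mixed equilibrium the agent is indifferent between Comply and Shirk; this condition fixes p.
  the agent's payoff from Comply: p·(-7) + (1−p)·(-1) = -6p - 1
  the agent's payoff from Shirk: p·(-1) + (1−p)·(-5) = 4p - 5
  -6p - 1 = 4p - 5  ⇒  -10p = -4  ⇒  p = 2/5.

p = 2/5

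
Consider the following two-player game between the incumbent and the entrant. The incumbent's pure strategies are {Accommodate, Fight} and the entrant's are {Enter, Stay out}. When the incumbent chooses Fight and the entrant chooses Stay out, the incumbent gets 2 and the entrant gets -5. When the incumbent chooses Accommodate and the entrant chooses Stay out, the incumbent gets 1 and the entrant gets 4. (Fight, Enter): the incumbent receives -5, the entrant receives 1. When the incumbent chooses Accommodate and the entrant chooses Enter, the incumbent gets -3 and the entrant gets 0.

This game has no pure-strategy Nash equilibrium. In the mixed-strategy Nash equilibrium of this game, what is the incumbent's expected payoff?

For the incumbent to be willing to mix, the incumbent must be indifferent between Accommodate and Fight, which pins down the entrant's mix.
  the incumbent's payoff from Accommodate: q·(-3) + (1−q)·1 = -4q + 1
  the incumbent's payoff from Fight: q·(-5) + (1−q)·2 = -7q + 2
  -4q + 1 = -7q + 2  ⇒  3q = 1  ⇒  q = 1/3.
At equilibrium the incumbent is indifferent across rows, so the incumbent's payoff equals the payoff from Accommodate: (1/3)·(-3) + (2/3)·1 = -1/3.

-1/3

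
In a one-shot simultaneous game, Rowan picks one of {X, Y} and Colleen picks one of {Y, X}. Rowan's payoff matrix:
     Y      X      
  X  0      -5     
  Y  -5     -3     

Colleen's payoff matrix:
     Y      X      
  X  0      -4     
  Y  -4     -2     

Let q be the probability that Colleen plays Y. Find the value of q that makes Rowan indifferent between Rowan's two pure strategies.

q = 2/7

Set Rowan's expected payoff from X equal to that from Y:
  Rowan's payoff from X: q·0 + (1−q)·(-5) = 5q - 5
  Rowan's payoff from Y: q·(-5) + (1−q)·(-3) = -2q - 3
  5q - 5 = -2q - 3  ⇒  7q = 2  ⇒  q = 2/7.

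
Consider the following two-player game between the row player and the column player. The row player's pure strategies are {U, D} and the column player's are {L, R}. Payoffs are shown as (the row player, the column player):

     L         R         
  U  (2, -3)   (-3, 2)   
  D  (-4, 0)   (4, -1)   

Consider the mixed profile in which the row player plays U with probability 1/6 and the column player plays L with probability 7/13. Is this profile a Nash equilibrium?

Yes

Check the column player's indifference given the row player's mix p = 1/6:
  payoff from L = -1/2; payoff from R = -1/2 — equal.
Check the row player's indifference given the column player's mix q = 7/13:
  payoff from U = -4/13; payoff from D = -4/13 — equal.
Both players are indifferent, so neither can profitably deviate.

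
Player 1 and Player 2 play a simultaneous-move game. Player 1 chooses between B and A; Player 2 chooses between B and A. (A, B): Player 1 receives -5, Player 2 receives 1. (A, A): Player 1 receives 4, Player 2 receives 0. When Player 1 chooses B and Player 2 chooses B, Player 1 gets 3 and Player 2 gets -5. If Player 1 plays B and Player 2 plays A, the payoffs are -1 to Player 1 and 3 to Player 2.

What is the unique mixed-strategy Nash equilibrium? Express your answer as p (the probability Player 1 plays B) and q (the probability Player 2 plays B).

For Player 2 to be willing to mix, Player 2 must be indifferent between B and A, which pins down Player 1's mix.
  Player 2's payoff to B: p·(-5) + (1−p)·1 = -6p + 1
  Player 2's payoff to A: p·3 + (1−p)·0 = 3p
  -6p + 1 = 3p  ⇒  -9p = -1  ⇒  p = 1/9.
Player 2's mix must leave Player 1 indifferent between B and A.
  Player 1's expected payoff from B: q·3 + (1−q)·(-1) = 4q - 1
  Player 1's expected payoff from A: q·(-5) + (1−q)·4 = -9q + 4
  4q - 1 = -9q + 4  ⇒  13q = 5  ⇒  q = 5/13.

p = 1/9, q = 5/13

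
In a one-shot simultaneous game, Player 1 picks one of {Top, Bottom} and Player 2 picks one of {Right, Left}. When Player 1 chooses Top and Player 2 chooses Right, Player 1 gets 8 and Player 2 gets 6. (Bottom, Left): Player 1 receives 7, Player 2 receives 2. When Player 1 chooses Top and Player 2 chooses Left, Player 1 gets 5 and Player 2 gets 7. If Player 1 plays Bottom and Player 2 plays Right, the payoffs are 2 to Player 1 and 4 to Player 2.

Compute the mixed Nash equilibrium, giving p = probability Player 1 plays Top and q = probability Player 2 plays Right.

In a mixed equilibrium Player 2 is indifferent between Right and Left; this condition fixes p.
  Player 2's payoff from Right: p·6 + (1−p)·4 = 2p + 4
  Player 2's payoff from Left: p·7 + (1−p)·2 = 5p + 2
  2p + 4 = 5p + 2  ⇒  -3p = -2  ⇒  p = 2/3.
For Player 1 to be willing to mix, Player 1 must be indifferent between Top and Bottom, which pins down Player 2's mix.
  Player 1's expected payoff from Top: q·8 + (1−q)·5 = 3q + 5
  Player 1's expected payoff from Bottom: q·2 + (1−q)·7 = -5q + 7
  3q + 5 = -5q + 7  ⇒  8q = 2  ⇒  q = 1/4.

p = 2/3, q = 1/4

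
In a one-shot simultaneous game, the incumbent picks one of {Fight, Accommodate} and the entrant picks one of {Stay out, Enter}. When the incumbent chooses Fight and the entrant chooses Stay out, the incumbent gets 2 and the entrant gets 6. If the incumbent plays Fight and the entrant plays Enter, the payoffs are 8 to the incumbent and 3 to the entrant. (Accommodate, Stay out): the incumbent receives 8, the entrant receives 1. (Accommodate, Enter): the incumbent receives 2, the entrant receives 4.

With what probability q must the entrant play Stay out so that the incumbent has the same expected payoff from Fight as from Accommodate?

q = 1/2

Set the incumbent's expected payoff from Fight equal to that from Accommodate:
  the incumbent's expected payoff from Fight: q·2 + (1−q)·8 = -6q + 8
  the incumbent's expected payoff from Accommodate: q·8 + (1−q)·2 = 6q + 2
  -6q + 8 = 6q + 2  ⇒  -12q = -6  ⇒  q = 1/2.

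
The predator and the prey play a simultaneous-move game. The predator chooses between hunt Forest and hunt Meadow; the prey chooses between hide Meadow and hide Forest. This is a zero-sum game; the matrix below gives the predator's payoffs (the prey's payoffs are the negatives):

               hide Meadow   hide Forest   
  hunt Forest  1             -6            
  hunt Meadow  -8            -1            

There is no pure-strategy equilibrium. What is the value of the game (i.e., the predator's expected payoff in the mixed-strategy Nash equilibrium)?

In a mixed equilibrium the predator is indifferent between hunt Forest and hunt Meadow; this condition fixes q.
  the predator's expected payoff from hunt Forest: q·1 + (1−q)·(-6) = 7q - 6
  the predator's expected payoff from hunt Meadow: q·(-8) + (1−q)·(-1) = -7q - 1
  7q - 6 = -7q - 1  ⇒  14q = 5  ⇒  q = 5/14.
The value is the predator's expected payoff against this mix (using hunt Forest): (5/14)·1 + (9/14)·(-6) = -7/2.

v = -7/2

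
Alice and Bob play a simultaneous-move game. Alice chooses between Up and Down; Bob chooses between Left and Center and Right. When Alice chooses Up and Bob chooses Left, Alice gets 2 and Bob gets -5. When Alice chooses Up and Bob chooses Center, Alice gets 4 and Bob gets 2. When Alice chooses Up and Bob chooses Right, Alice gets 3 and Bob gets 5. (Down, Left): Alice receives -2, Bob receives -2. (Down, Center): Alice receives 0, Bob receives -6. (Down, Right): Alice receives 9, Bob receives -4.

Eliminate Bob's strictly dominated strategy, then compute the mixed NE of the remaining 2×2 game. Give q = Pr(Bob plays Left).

q = 3/5

Bob's strategy Center is strictly dominated by Right: 5 > 2 and -4 > -6. Eliminate Center.
Set Alice's expected payoff from Up equal to that from Down:
  Alice's payoff to Up: q·2 + (1−q)·3 = -q + 3
  Alice's payoff to Down: q·(-2) + (1−q)·9 = -11q + 9
  -q + 3 = -11q + 9  ⇒  10q = 6  ⇒  q = 3/5.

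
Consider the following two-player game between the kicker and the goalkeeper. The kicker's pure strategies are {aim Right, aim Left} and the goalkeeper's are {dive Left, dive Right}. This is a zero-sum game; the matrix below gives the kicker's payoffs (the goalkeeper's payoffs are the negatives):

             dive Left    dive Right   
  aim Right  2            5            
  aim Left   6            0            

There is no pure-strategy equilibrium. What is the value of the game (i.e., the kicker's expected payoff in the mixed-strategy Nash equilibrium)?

v = 10/3

The kicker's indifference between aim Right and aim Left determines the goalkeeper's mixing probability q:
  the kicker's payoff from aim Right: q·2 + (1−q)·5 = -3q + 5
  the kicker's payoff from aim Left: q·6 + (1−q)·0 = 6q
  -3q + 5 = 6q  ⇒  -9q = -5  ⇒  q = 5/9.
The value is the kicker's expected payoff against this mix (using aim Right): (5/9)·2 + (4/9)·5 = 10/3.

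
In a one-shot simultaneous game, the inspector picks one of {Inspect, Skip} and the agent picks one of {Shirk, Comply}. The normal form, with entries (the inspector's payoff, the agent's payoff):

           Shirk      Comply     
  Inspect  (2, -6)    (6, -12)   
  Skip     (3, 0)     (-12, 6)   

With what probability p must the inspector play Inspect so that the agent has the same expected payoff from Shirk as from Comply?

In a mixed equilibrium the agent is indifferent between Shirk and Comply; this condition fixes p.
  the agent's expected payoff from Shirk: p·(-6) + (1−p)·0 = -6p
  the agent's expected payoff from Comply: p·(-12) + (1−p)·6 = -18p + 6
  -6p = -18p + 6  ⇒  12p = 6  ⇒  p = 1/2.

p = 1/2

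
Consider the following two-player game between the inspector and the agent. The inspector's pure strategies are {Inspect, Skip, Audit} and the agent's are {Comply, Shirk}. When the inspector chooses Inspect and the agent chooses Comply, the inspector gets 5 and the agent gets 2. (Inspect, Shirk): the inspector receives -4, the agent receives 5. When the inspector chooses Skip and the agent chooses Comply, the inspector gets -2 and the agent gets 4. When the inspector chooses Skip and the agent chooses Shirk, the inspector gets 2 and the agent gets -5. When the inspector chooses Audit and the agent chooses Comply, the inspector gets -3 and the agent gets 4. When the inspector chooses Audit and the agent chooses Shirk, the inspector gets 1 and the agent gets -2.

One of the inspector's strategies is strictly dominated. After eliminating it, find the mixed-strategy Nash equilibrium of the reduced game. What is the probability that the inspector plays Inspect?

The inspector's strategy Audit is strictly dominated by Skip: -2 > -3 and 2 > 1. Eliminate Audit.
In a mixed equilibrium the agent is indifferent between Comply and Shirk; this condition fixes p.
  the agent's expected payoff from Comply: p·2 + (1−p)·4 = -2p + 4
  the agent's expected payoff from Shirk: p·5 + (1−p)·(-5) = 10p - 5
  -2p + 4 = 10p - 5  ⇒  -12p = -9  ⇒  p = 3/4.

p = 3/4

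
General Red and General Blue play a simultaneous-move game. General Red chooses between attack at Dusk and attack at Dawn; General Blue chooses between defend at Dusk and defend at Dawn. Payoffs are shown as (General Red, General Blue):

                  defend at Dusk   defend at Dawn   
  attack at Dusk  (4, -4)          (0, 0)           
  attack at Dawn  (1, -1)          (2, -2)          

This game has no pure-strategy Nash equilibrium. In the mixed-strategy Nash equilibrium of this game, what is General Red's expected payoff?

General Blue's mix must leave General Red indifferent between attack at Dusk and attack at Dawn.
  General Red's payoff from attack at Dusk: q·4 + (1−q)·0 = 4q
  General Red's payoff from attack at Dawn: q·1 + (1−q)·2 = -q + 2
  4q = -q + 2  ⇒  5q = 2  ⇒  q = 2/5.
At equilibrium General Red is indifferent across rows, so General Red's payoff equals the payoff from attack at Dusk: (2/5)·4 + (3/5)·0 = 8/5.

8/5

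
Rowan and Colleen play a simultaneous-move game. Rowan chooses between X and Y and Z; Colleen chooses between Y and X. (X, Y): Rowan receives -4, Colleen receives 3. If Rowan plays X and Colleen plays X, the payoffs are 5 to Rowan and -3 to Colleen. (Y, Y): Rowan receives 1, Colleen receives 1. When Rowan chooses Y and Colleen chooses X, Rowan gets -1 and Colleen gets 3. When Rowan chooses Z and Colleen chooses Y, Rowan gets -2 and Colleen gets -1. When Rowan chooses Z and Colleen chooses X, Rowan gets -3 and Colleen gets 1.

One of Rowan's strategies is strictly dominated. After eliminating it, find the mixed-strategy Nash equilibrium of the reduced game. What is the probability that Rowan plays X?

p = 1/4

Rowan's strategy Z is strictly dominated by Y: 1 > -2 and -1 > -3. Eliminate Z.
In a mixed equilibrium Colleen is indifferent between Y and X; this condition fixes p.
  Colleen's payoff to Y: p·3 + (1−p)·1 = 2p + 1
  Colleen's payoff to X: p·(-3) + (1−p)·3 = -6p + 3
  2p + 1 = -6p + 3  ⇒  8p = 2  ⇒  p = 1/4.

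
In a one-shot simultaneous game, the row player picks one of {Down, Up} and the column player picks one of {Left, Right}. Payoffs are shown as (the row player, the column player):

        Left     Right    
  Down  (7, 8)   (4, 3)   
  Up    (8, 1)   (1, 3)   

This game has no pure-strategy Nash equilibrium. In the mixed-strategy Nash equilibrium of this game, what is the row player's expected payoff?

The column player's mix must leave the row player indifferent between Down and Up.
  the row player's payoff from Down: q·7 + (1−q)·4 = 3q + 4
  the row player's payoff from Up: q·8 + (1−q)·1 = 7q + 1
  3q + 4 = 7q + 1  ⇒  -4q = -3  ⇒  q = 3/4.
At equilibrium the row player is indifferent across rows, so the row player's payoff equals the payoff from Down: (3/4)·7 + (1/4)·4 = 25/4.

25/4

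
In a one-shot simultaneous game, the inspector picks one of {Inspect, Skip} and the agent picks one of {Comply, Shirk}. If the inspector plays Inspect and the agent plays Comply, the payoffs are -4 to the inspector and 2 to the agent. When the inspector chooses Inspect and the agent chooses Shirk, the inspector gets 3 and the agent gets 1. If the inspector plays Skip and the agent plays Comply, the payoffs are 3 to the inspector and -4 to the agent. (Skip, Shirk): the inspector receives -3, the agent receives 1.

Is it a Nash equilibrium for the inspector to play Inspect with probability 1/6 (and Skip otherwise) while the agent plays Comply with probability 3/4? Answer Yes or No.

Given the inspector's mix p = 1/6, the agent's payoff from Comply is -3 but from Shirk is 1. The agent strictly prefers Shirk, so the agent would not mix.
So the proposed profile is not a Nash equilibrium.

No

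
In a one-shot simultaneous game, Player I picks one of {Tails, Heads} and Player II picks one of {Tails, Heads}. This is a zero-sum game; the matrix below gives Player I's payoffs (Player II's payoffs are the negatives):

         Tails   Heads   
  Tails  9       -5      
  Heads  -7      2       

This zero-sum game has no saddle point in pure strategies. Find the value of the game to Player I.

Player II's mix must leave Player I indifferent between Tails and Heads.
  Player I's payoff to Tails: q·9 + (1−q)·(-5) = 14q - 5
  Player I's payoff to Heads: q·(-7) + (1−q)·2 = -9q + 2
  14q - 5 = -9q + 2  ⇒  23q = 7  ⇒  q = 7/23.
The value is Player I's expected payoff against this mix (using Tails): (7/23)·9 + (16/23)·(-5) = -17/23.

v = -17/23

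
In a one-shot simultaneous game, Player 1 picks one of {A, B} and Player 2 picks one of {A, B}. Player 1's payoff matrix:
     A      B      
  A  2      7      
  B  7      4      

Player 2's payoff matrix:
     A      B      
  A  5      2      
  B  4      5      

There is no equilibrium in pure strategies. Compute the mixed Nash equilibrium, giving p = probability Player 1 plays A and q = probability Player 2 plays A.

Player 2's indifference between A and B determines Player 1's mixing probability p:
  Player 2's payoff to A: p·5 + (1−p)·4 = p + 4
  Player 2's payoff to B: p·2 + (1−p)·5 = -3p + 5
  p + 4 = -3p + 5  ⇒  4p = 1  ⇒  p = 1/4.
For Player 1 to be willing to mix, Player 1 must be indifferent between A and B, which pins down Player 2's mix.
  Player 1's payoff to A: q·2 + (1−q)·7 = -5q + 7
  Player 1's payoff to B: q·7 + (1−q)·4 = 3q + 4
  -5q + 7 = 3q + 4  ⇒  -8q = -3  ⇒  q = 3/8.

p = 1/4, q = 3/8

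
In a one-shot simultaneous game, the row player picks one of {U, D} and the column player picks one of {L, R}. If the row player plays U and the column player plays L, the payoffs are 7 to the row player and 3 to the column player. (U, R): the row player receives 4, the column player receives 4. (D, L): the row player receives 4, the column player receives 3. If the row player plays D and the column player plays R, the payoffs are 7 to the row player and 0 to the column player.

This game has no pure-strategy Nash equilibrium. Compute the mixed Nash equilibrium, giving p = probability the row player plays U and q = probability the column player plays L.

For the column player to be willing to mix, the column player must be indifferent between L and R, which pins down the row player's mix.
  the column player's expected payoff from L: p·3 + (1−p)·3 = 3
  the column player's expected payoff from R: p·4 + (1−p)·0 = 4p
  3 = 4p  ⇒  -4p = -3  ⇒  p = 3/4.
In a mixed equilibrium the row player is indifferent between U and D; this condition fixes q.
  the row player's payoff to U: q·7 + (1−q)·4 = 3q + 4
  the row player's payoff to D: q·4 + (1−q)·7 = -3q + 7
  3q + 4 = -3q + 7  ⇒  6q = 3  ⇒  q = 1/2.

p = 3/4, q = 1/2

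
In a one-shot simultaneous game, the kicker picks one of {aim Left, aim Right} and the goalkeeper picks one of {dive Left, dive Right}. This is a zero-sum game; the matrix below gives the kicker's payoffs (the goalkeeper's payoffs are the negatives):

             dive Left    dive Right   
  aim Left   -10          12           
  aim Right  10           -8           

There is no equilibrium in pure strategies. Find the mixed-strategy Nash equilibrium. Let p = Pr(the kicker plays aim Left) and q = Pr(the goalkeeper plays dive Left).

p = 9/20, q = 1/2

Set the goalkeeper's expected payoff from dive Left equal to that from dive Right:
  the goalkeeper's payoff to dive Left: p·10 + (1−p)·(-10) = 20p - 10
  the goalkeeper's payoff to dive Right: p·(-12) + (1−p)·8 = -20p + 8
  20p - 10 = -20p + 8  ⇒  40p = 18  ⇒  p = 9/20.
In a mixed equilibrium the kicker is indifferent between aim Left and aim Right; this condition fixes q.
  the kicker's expected payoff from aim Left: q·(-10) + (1−q)·12 = -22q + 12
  the kicker's expected payoff from aim Right: q·10 + (1−q)·(-8) = 18q - 8
  -22q + 12 = 18q - 8  ⇒  -40q = -20  ⇒  q = 1/2.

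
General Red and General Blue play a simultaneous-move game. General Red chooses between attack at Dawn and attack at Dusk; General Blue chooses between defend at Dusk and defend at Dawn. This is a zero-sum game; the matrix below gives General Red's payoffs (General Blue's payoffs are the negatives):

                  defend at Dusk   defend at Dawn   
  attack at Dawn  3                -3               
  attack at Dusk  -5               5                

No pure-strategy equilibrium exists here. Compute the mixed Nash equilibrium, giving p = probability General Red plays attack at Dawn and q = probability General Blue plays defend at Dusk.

p = 5/8, q = 1/2

General Red's mix must leave General Blue indifferent between defend at Dusk and defend at Dawn.
  General Blue's expected payoff from defend at Dusk: p·(-3) + (1−p)·5 = -8p + 5
  General Blue's expected payoff from defend at Dawn: p·3 + (1−p)·(-5) = 8p - 5
  -8p + 5 = 8p - 5  ⇒  -16p = -10  ⇒  p = 5/8.
General Blue's mix must leave General Red indifferent between attack at Dawn and attack at Dusk.
  General Red's payoff to attack at Dawn: q·3 + (1−q)·(-3) = 6q - 3
  General Red's payoff to attack at Dusk: q·(-5) + (1−q)·5 = -10q + 5
  6q - 3 = -10q + 5  ⇒  16q = 8  ⇒  q = 1/2.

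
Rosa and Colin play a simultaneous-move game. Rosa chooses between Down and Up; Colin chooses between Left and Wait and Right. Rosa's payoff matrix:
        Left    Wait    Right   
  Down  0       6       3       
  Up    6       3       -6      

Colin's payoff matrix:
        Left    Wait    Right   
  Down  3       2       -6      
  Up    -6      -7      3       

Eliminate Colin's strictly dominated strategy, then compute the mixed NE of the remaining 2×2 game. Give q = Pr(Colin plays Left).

Colin's strategy Wait is strictly dominated by Left: 3 > 2 and -6 > -7. Eliminate Wait.
For Rosa to be willing to mix, Rosa must be indifferent between Down and Up, which pins down Colin's mix.
  Rosa's payoff to Down: q·0 + (1−q)·3 = -3q + 3
  Rosa's payoff to Up: q·6 + (1−q)·(-6) = 12q - 6
  -3q + 3 = 12q - 6  ⇒  -15q = -9  ⇒  q = 3/5.

q = 3/5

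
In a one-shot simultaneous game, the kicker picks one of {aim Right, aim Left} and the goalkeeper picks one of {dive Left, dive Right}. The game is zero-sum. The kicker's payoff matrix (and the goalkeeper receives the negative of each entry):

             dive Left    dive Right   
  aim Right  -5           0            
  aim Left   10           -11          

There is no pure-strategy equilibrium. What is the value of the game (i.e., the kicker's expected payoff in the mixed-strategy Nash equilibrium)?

v = -55/26

The kicker's indifference between aim Right and aim Left determines the goalkeeper's mixing probability q:
  the kicker's expected payoff from aim Right: q·(-5) + (1−q)·0 = -5q
  the kicker's expected payoff from aim Left: q·10 + (1−q)·(-11) = 21q - 11
  -5q = 21q - 11  ⇒  -26q = -11  ⇒  q = 11/26.
The value is the kicker's expected payoff against this mix (using aim Right): (11/26)·(-5) + (15/26)·0 = -55/26.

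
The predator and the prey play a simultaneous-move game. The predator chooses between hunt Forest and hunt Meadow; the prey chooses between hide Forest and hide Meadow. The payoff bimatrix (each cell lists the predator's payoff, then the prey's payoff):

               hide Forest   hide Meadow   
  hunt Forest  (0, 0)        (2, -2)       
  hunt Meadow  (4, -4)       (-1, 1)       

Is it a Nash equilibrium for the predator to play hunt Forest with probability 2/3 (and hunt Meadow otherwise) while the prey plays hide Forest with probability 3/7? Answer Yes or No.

No

Given the predator's mix p = 2/3, the prey's payoff from hide Forest is -4/3 but from hide Meadow is -1. The prey strictly prefers hide Meadow, so the prey would not mix.
So the proposed profile is not a Nash equilibrium.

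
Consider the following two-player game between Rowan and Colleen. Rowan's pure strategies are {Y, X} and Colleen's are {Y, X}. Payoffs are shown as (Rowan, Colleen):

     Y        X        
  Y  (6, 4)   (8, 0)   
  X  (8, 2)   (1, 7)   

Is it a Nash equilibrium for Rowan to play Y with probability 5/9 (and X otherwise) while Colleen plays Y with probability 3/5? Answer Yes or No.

No

Given Colleen's mix q = 3/5, Rowan's payoff from Y is 34/5 but from X is 26/5. Rowan strictly prefers Y, so Rowan would not mix.
So the proposed profile is not a Nash equilibrium.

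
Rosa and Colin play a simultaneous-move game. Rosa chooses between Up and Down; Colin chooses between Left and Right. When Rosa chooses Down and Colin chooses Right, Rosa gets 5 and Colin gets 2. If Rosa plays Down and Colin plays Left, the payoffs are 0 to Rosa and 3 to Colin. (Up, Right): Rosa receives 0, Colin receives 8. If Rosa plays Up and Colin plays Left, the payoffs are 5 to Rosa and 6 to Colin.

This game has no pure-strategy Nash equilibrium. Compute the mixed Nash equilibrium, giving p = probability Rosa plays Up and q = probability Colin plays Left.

Set Colin's expected payoff from Left equal to that from Right:
  Colin's payoff to Left: p·6 + (1−p)·3 = 3p + 3
  Colin's payoff to Right: p·8 + (1−p)·2 = 6p + 2
  3p + 3 = 6p + 2  ⇒  -3p = -1  ⇒  p = 1/3.
Colin's mix must leave Rosa indifferent between Up and Down.
  Rosa's payoff to Up: q·5 + (1−q)·0 = 5q
  Rosa's payoff to Down: q·0 + (1−q)·5 = -5q + 5
  5q = -5q + 5  ⇒  10q = 5  ⇒  q = 1/2.

p = 1/3, q = 1/2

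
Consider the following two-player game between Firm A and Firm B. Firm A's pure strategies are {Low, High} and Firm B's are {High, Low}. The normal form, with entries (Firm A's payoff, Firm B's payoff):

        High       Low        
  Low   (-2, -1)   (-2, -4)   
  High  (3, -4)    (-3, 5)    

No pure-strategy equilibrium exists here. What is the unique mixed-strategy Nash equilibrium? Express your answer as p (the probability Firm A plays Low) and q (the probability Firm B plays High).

For Firm B to be willing to mix, Firm B must be indifferent between High and Low, which pins down Firm A's mix.
  Firm B's payoff to High: p·(-1) + (1−p)·(-4) = 3p - 4
  Firm B's payoff to Low: p·(-4) + (1−p)·5 = -9p + 5
  3p - 4 = -9p + 5  ⇒  12p = 9  ⇒  p = 3/4.
Firm B's mix must leave Firm A indifferent between Low and High.
  Firm A's payoff to Low: q·(-2) + (1−q)·(-2) = -2
  Firm A's payoff to High: q·3 + (1−q)·(-3) = 6q - 3
  -2 = 6q - 3  ⇒  -6q = -1  ⇒  q = 1/6.

p = 3/4, q = 1/6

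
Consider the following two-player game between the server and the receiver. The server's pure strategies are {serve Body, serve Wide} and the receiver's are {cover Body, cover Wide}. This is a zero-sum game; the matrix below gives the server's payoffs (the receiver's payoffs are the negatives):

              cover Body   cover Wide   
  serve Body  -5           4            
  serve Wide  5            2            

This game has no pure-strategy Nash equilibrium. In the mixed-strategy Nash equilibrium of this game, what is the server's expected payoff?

Set the server's expected payoff from serve Body equal to that from serve Wide:
  the server's expected payoff from serve Body: q·(-5) + (1−q)·4 = -9q + 4
  the server's expected payoff from serve Wide: q·5 + (1−q)·2 = 3q + 2
  -9q + 4 = 3q + 2  ⇒  -12q = -2  ⇒  q = 1/6.
At equilibrium the server is indifferent across rows, so the server's payoff equals the payoff from serve Body: (1/6)·(-5) + (5/6)·4 = 5/2.

5/2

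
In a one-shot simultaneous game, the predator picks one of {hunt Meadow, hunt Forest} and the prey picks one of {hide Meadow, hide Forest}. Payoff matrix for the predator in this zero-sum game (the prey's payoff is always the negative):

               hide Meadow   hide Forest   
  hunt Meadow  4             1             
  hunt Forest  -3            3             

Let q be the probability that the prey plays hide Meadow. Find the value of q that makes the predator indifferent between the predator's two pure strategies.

In a mixed equilibrium the predator is indifferent between hunt Meadow and hunt Forest; this condition fixes q.
  the predator's payoff to hunt Meadow: q·4 + (1−q)·1 = 3q + 1
  the predator's payoff to hunt Forest: q·(-3) + (1−q)·3 = -6q + 3
  3q + 1 = -6q + 3  ⇒  9q = 2  ⇒  q = 2/9.

q = 2/9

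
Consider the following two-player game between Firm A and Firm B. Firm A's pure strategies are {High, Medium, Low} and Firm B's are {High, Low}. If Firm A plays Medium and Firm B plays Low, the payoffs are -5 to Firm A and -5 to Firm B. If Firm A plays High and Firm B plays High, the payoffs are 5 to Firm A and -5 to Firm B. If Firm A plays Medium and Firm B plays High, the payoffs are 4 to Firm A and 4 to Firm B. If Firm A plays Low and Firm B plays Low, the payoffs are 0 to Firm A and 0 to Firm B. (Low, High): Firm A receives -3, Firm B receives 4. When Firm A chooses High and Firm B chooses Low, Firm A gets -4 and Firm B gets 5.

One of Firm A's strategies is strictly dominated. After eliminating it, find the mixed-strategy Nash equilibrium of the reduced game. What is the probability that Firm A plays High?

Firm A's strategy Medium is strictly dominated by High: 5 > 4 and -4 > -5. Eliminate Medium.
In a mixed equilibrium Firm B is indifferent between High and Low; this condition fixes p.
  Firm B's payoff to High: p·(-5) + (1−p)·4 = -9p + 4
  Firm B's payoff to Low: p·5 + (1−p)·0 = 5p
  -9p + 4 = 5p  ⇒  -14p = -4  ⇒  p = 2/7.

p = 2/7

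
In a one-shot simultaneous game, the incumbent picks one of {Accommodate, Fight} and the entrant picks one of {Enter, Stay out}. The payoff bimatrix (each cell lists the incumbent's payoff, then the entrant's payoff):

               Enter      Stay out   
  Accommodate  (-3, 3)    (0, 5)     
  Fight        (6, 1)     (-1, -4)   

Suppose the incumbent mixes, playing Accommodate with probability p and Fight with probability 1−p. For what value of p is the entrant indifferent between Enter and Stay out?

Set the entrant's expected payoff from Enter equal to that from Stay out:
  the entrant's payoff from Enter: p·3 + (1−p)·1 = 2p + 1
  the entrant's payoff from Stay out: p·5 + (1−p)·(-4) = 9p - 4
  2p + 1 = 9p - 4  ⇒  -7p = -5  ⇒  p = 5/7.

p = 5/7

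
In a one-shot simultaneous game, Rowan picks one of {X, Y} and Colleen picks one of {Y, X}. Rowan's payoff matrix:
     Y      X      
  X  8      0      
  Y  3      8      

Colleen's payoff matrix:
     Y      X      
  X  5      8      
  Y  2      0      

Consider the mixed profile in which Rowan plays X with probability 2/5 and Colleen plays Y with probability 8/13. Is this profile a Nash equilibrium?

Check Colleen's indifference given Rowan's mix p = 2/5:
  payoff from Y = 16/5; payoff from X = 16/5 — equal.
Check Rowan's indifference given Colleen's mix q = 8/13:
  payoff from X = 64/13; payoff from Y = 64/13 — equal.
Both players are indifferent, so neither can profitably deviate.

Yes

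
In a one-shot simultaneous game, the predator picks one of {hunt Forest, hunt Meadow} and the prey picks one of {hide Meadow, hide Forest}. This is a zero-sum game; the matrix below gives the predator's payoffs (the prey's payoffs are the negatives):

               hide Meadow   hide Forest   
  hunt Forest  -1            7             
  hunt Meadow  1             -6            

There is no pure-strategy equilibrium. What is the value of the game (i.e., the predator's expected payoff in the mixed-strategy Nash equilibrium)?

v = 1/15

The prey's mix must leave the predator indifferent between hunt Forest and hunt Meadow.
  the predator's payoff from hunt Forest: q·(-1) + (1−q)·7 = -8q + 7
  the predator's payoff from hunt Meadow: q·1 + (1−q)·(-6) = 7q - 6
  -8q + 7 = 7q - 6  ⇒  -15q = -13  ⇒  q = 13/15.
The value is the predator's expected payoff against this mix (using hunt Forest): (13/15)·(-1) + (2/15)·7 = 1/15.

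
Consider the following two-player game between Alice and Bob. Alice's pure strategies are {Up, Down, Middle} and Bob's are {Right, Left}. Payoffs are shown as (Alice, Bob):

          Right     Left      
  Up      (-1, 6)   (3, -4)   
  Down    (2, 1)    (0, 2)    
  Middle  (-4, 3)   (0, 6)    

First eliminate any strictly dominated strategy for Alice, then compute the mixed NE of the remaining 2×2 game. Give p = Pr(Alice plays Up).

Alice's strategy Middle is strictly dominated by Up: -1 > -4 and 3 > 0. Eliminate Middle.
Set Bob's expected payoff from Right equal to that from Left:
  Bob's payoff from Right: p·6 + (1−p)·1 = 5p + 1
  Bob's payoff from Left: p·(-4) + (1−p)·2 = -6p + 2
  5p + 1 = -6p + 2  ⇒  11p = 1  ⇒  p = 1/11.

p = 1/11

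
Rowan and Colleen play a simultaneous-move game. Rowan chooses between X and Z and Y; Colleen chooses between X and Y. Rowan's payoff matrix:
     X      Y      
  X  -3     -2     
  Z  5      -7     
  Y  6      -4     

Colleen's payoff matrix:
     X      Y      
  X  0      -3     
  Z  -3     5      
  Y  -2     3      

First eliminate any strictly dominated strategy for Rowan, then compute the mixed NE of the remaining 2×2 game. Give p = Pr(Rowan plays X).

Rowan's strategy Z is strictly dominated by Y: 6 > 5 and -4 > -7. Eliminate Z.
Rowan's mix must leave Colleen indifferent between X and Y.
  Colleen's payoff to X: p·0 + (1−p)·(-2) = 2p - 2
  Colleen's payoff to Y: p·(-3) + (1−p)·3 = -6p + 3
  2p - 2 = -6p + 3  ⇒  8p = 5  ⇒  p = 5/8.

p = 5/8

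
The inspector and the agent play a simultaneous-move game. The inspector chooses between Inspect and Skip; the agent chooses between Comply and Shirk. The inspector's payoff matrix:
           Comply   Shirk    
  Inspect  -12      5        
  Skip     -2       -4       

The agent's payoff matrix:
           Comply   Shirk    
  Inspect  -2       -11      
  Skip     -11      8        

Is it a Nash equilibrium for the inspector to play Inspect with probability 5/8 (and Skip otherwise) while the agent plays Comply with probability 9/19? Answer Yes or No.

No

Given the inspector's mix p = 5/8, the agent's payoff from Comply is -43/8 but from Shirk is -31/8. The agent strictly prefers Shirk, so the agent would not mix.
So the proposed profile is not a Nash equilibrium.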